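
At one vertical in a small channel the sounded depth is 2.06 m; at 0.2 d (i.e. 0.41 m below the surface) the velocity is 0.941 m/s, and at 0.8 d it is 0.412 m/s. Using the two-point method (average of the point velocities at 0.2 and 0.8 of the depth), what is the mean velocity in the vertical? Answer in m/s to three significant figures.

0.677 m/s

v̄ = (0.941 + 0.412) / 2 = 0.6765 m/s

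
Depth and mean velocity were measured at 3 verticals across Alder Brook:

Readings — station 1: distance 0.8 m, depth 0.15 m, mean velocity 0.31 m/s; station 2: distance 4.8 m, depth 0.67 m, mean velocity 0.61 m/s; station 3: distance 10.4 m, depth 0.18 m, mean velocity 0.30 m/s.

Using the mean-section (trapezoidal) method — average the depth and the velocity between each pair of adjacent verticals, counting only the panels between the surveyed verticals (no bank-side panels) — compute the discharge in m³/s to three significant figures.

Panel 1-2: Δb = 4 m, d̄ = (0.15+0.67)/2 = 0.41, v̄ = (0.31+0.61)/2 = 0.46 → q = 4×0.41×0.46 = 0.7544 m³/s
Panel 2-3: Δb = 5.6 m, d̄ = (0.67+0.18)/2 = 0.425, v̄ = (0.61+0.30)/2 = 0.455 → q = 5.6×0.425×0.455 = 1.083 m³/s
Q = Σ q = 1.837 m³/s

1.84 m³/s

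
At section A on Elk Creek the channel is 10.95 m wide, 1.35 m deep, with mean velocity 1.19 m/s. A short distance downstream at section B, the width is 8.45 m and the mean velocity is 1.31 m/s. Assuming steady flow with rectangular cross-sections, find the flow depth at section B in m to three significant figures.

1.59 m

Q = A₁V₁ = (10.95×1.35) × 1.19 = 17.59 m³/s
d₂ = Q/(b₂ V₂) = 17.59/(8.45×1.31) = 1.589 m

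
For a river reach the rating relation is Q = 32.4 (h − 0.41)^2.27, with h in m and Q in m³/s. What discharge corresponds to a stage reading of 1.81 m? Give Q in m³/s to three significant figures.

Q = 32.4 × (1.81 − 0.41)^2.27 = 32.4 × 1.4^2.27 = 69.54 m³/s

69.5 m³/s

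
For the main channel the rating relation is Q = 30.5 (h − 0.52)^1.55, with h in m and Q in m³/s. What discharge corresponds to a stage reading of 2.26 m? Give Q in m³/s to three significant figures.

Q = 30.5 × (2.26 − 0.52)^1.55 = 30.5 × 1.74^1.55 = 71.97 m³/s

72.0 m³/s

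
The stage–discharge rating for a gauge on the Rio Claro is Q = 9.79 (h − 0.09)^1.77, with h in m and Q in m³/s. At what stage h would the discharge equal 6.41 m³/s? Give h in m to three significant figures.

h − h₀ = (Q/C)^(1/b) = (6.41/9.79)^(1/1.77) = 0.7872 m
h = 0.09 + 0.7872 = 0.8772 m

0.877 m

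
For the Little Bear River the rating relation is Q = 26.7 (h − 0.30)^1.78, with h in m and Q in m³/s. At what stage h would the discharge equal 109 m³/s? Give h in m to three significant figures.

2.50 m

h − h₀ = (Q/C)^(1/b) = (109/26.7)^(1/1.78) = 2.204 m
h = 0.30 + 2.204 = 2.504 m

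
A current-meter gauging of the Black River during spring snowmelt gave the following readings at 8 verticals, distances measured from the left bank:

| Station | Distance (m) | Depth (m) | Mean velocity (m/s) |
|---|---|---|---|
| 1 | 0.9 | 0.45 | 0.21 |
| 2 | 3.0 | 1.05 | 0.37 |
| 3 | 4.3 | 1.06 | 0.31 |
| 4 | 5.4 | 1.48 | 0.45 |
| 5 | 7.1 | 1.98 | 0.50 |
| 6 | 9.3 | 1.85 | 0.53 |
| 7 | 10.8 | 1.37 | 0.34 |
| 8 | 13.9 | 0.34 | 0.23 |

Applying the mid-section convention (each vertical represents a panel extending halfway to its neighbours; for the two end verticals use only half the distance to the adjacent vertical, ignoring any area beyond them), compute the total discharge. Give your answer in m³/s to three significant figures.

7.02 m³/s

w_1 = (3.0 − 0.9)/2 = 1.05 m; q_1 = 0.21 × 0.45 × 1.05 = 0.09923 m³/s
w_2 = (4.3 − 0.9)/2 = 1.7 m; q_2 = 0.37 × 1.05 × 1.7 = 0.6605 m³/s
w_3 = (5.4 − 3.0)/2 = 1.2 m; q_3 = 0.31 × 1.06 × 1.2 = 0.3943 m³/s
w_4 = (7.1 − 4.3)/2 = 1.4 m; q_4 = 0.45 × 1.48 × 1.4 = 0.9324 m³/s
w_5 = (9.3 − 5.4)/2 = 1.95 m; q_5 = 0.50 × 1.98 × 1.95 = 1.931 m³/s
w_6 = (10.8 − 7.1)/2 = 1.85 m; q_6 = 0.53 × 1.85 × 1.85 = 1.814 m³/s
w_7 = (13.9 − 9.3)/2 = 2.3 m; q_7 = 0.34 × 1.37 × 2.3 = 1.071 m³/s
w_8 = (13.9 − 10.8)/2 = 1.55 m; q_8 = 0.23 × 0.34 × 1.55 = 0.1212 m³/s
Q = Σ qᵢ = 7.023 m³/s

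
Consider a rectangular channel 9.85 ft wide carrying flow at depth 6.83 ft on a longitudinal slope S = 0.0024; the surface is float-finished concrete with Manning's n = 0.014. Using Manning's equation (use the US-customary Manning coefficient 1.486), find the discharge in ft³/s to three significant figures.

705 ft³/s

A = b·y = 9.85 × 6.83 = 67.28 ft²
P = b + 2y = 9.85 + 2×6.83 = 23.51 ft
R = A/P = 67.28/23.51 = 2.862 ft
Q = (1.486/n)·A·R^(2/3)·S^(1/2) = (1.486/0.014) × 67.28 × 2.862^(2/3) × 0.0024^(1/2) = 705.1 ft³/s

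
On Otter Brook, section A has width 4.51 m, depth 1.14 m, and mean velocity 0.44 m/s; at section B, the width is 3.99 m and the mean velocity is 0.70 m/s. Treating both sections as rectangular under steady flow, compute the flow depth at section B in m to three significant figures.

0.810 m

Q = A₁V₁ = (4.51×1.14) × 0.44 = 2.262 m³/s
d₂ = Q/(b₂ V₂) = 2.262/(3.99×0.70) = 0.8100 m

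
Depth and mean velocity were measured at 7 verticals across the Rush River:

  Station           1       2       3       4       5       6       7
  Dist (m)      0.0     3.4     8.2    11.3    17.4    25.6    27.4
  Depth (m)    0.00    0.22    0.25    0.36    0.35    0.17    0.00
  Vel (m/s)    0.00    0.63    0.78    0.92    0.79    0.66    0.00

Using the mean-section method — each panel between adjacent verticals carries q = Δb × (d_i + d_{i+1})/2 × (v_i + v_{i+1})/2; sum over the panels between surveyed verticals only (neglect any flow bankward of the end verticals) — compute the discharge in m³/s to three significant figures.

Panel 1-2: Δb = 3.4 m, d̄ = (0.00+0.22)/2 = 0.11, v̄ = (0.00+0.63)/2 = 0.315 → q = 3.4×0.11×0.315 = 0.1178 m³/s
Panel 2-3: Δb = 4.8 m, d̄ = (0.22+0.25)/2 = 0.235, v̄ = (0.63+0.78)/2 = 0.705 → q = 4.8×0.235×0.705 = 0.7952 m³/s
Panel 3-4: Δb = 3.1 m, d̄ = (0.25+0.36)/2 = 0.305, v̄ = (0.78+0.92)/2 = 0.85 → q = 3.1×0.305×0.85 = 0.8037 m³/s
Panel 4-5: Δb = 6.1 m, d̄ = (0.36+0.35)/2 = 0.355, v̄ = (0.92+0.79)/2 = 0.855 → q = 6.1×0.355×0.855 = 1.852 m³/s
Panel 5-6: Δb = 8.2 m, d̄ = (0.35+0.17)/2 = 0.26, v̄ = (0.79+0.66)/2 = 0.725 → q = 8.2×0.26×0.725 = 1.546 m³/s
Panel 6-7: Δb = 1.8 m, d̄ = (0.17+0.00)/2 = 0.085, v̄ = (0.66+0.00)/2 = 0.33 → q = 1.8×0.085×0.33 = 0.05049 m³/s
Q = Σ q = 5.164 m³/s

5.16 m³/s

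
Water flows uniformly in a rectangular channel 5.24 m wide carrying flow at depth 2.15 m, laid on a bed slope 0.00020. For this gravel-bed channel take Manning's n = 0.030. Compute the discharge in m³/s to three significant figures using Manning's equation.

A = b·y = 5.24 × 2.15 = 11.27 m²
P = b + 2y = 5.24 + 2×2.15 = 9.540 m
R = A/P = 11.27/9.540 = 1.181 m
Q = (1/n)·A·R^(2/3)·S^(1/2) = (1/0.030) × 11.27 × 1.181^(2/3) × 0.00020^(1/2) = 5.934 m³/s

5.93 m³/s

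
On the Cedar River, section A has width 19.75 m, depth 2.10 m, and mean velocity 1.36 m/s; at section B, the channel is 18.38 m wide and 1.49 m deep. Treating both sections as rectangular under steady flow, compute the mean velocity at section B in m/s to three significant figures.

Q = A₁V₁ = (19.75×2.10) × 1.36 = 56.41 m³/s
A₂ = 18.38 × 1.49 = 27.39 m²
V₂ = Q/A₂ = 56.41/27.39 = 2.060 m/s

2.06 m/s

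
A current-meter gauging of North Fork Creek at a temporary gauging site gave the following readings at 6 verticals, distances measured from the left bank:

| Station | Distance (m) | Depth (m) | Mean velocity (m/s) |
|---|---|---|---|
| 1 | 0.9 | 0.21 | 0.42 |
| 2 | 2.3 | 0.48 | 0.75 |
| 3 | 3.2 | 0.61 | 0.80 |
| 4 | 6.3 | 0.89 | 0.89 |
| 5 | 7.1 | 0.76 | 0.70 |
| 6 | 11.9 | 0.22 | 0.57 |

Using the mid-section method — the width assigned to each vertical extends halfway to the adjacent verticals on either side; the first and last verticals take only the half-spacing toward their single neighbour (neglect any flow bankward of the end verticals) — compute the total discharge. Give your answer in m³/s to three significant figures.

w_1 = (2.3 − 0.9)/2 = 0.7 m; q_1 = 0.42 × 0.21 × 0.7 = 0.06174 m³/s
w_2 = (3.2 − 0.9)/2 = 1.15 m; q_2 = 0.75 × 0.48 × 1.15 = 0.4140 m³/s
w_3 = (6.3 − 2.3)/2 = 2 m; q_3 = 0.80 × 0.61 × 2 = 0.9760 m³/s
w_4 = (7.1 − 3.2)/2 = 1.95 m; q_4 = 0.89 × 0.89 × 1.95 = 1.545 m³/s
w_5 = (11.9 − 6.3)/2 = 2.8 m; q_5 = 0.70 × 0.76 × 2.8 = 1.490 m³/s
w_6 = (11.9 − 7.1)/2 = 2.4 m; q_6 = 0.57 × 0.22 × 2.4 = 0.3010 m³/s
Q = Σ qᵢ = 4.787 m³/s

4.79 m³/s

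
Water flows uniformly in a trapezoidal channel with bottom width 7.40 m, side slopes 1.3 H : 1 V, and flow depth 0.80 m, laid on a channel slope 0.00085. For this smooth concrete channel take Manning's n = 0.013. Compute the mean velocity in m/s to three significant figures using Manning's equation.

A = (b + z·y)·y = (7.40 + 1.3×0.80)×0.80 = 6.752 m²
P = b + 2y√(1+z²) = 7.40 + 2×0.80×√(1+1.3²) = 10.02 m
R = A/P = 6.752/10.02 = 0.6736 m
Q = (1/n)·A·R^(2/3)·S^(1/2) = (1/0.013) × 6.752 × 0.6736^(2/3) × 0.00085^(1/2) = 11.64 m³/s
V = Q/A = 11.64/6.752 = 1.723 m/s

1.72 m/s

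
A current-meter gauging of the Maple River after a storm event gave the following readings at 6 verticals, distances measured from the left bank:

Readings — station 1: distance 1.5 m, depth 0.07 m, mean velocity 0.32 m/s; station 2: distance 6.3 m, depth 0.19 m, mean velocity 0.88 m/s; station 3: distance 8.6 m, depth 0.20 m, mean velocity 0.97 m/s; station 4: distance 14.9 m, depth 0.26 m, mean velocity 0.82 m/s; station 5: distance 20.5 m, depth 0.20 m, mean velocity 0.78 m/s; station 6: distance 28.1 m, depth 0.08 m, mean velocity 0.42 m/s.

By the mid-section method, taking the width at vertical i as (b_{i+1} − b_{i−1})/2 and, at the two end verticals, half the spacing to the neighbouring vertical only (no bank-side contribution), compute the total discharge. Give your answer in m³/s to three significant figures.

w_1 = (6.3 − 1.5)/2 = 2.4 m; q_1 = 0.32 × 0.07 × 2.4 = 0.05376 m³/s
w_2 = (8.6 − 1.5)/2 = 3.55 m; q_2 = 0.88 × 0.19 × 3.55 = 0.5936 m³/s
w_3 = (14.9 − 6.3)/2 = 4.3 m; q_3 = 0.97 × 0.20 × 4.3 = 0.8342 m³/s
w_4 = (20.5 − 8.6)/2 = 5.95 m; q_4 = 0.82 × 0.26 × 5.95 = 1.269 m³/s
w_5 = (28.1 − 14.9)/2 = 6.6 m; q_5 = 0.78 × 0.20 × 6.6 = 1.030 m³/s
w_6 = (28.1 − 20.5)/2 = 3.8 m; q_6 = 0.42 × 0.08 × 3.8 = 0.1277 m³/s
Q = Σ qᵢ = 3.907 m³/s

3.91 m³/s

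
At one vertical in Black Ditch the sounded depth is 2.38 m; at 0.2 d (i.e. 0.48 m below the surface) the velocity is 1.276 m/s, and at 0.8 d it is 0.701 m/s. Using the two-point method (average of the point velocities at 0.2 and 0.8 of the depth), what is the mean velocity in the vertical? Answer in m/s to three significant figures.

0.989 m/s

v̄ = (1.276 + 0.701) / 2 = 0.9885 m/s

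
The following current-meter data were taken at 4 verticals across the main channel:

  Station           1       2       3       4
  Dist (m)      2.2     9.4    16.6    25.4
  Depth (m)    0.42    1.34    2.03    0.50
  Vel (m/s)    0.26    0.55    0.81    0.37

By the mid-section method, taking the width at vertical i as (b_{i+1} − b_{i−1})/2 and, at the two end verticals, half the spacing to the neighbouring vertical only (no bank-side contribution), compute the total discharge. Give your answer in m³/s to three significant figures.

19.7 m³/s

w_1 = (9.4 − 2.2)/2 = 3.6 m; q_1 = 0.26 × 0.42 × 3.6 = 0.3931 m³/s
w_2 = (16.6 − 2.2)/2 = 7.2 m; q_2 = 0.55 × 1.34 × 7.2 = 5.306 m³/s
w_3 = (25.4 − 9.4)/2 = 8 m; q_3 = 0.81 × 2.03 × 8 = 13.15 m³/s
w_4 = (25.4 − 16.6)/2 = 4.4 m; q_4 = 0.37 × 0.50 × 4.4 = 0.8140 m³/s
Q = Σ qᵢ = 19.67 m³/s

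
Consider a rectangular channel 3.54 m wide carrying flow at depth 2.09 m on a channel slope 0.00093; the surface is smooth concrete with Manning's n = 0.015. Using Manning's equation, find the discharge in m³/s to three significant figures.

14.6 m³/s

A = b·y = 3.54 × 2.09 = 7.399 m²
P = b + 2y = 3.54 + 2×2.09 = 7.720 m
R = A/P = 7.399/7.720 = 0.9584 m
Q = (1/n)·A·R^(2/3)·S^(1/2) = (1/0.015) × 7.399 × 0.9584^(2/3) × 0.00093^(1/2) = 14.62 m³/s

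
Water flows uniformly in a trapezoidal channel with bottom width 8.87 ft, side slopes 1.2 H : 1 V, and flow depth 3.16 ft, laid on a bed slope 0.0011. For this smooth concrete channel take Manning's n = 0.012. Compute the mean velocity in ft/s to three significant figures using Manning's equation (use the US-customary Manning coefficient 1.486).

6.81 ft/s

A = (b + z·y)·y = (8.87 + 1.2×3.16)×3.16 = 40.01 ft²
P = b + 2y√(1+z²) = 8.87 + 2×3.16×√(1+1.2²) = 18.74 ft
R = A/P = 40.01/18.74 = 2.135 ft
Q = (1.486/n)·A·R^(2/3)·S^(1/2) = (1.486/0.012) × 40.01 × 2.135^(2/3) × 0.0011^(1/2) = 272.5 ft³/s
V = Q/A = 272.5/40.01 = 6.809 ft/s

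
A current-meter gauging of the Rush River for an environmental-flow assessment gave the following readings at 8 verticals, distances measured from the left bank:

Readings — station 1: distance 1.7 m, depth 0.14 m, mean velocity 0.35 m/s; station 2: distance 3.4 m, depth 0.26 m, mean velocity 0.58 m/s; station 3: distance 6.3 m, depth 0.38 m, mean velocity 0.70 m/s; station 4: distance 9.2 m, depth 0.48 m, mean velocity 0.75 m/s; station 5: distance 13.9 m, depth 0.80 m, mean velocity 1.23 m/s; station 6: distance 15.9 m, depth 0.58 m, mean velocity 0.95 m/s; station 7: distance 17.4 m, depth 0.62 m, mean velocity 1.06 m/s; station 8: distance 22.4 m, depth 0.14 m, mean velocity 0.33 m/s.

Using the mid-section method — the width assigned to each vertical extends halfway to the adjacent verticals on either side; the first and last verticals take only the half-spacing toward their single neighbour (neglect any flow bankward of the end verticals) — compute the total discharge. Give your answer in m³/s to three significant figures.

w_1 = (3.4 − 1.7)/2 = 0.85 m; q_1 = 0.35 × 0.14 × 0.85 = 0.04165 m³/s
w_2 = (6.3 − 1.7)/2 = 2.3 m; q_2 = 0.58 × 0.26 × 2.3 = 0.3468 m³/s
w_3 = (9.2 − 3.4)/2 = 2.9 m; q_3 = 0.70 × 0.38 × 2.9 = 0.7714 m³/s
w_4 = (13.9 − 6.3)/2 = 3.8 m; q_4 = 0.75 × 0.48 × 3.8 = 1.368 m³/s
w_5 = (15.9 − 9.2)/2 = 3.35 m; q_5 = 1.23 × 0.80 × 3.35 = 3.296 m³/s
w_6 = (17.4 − 13.9)/2 = 1.75 m; q_6 = 0.95 × 0.58 × 1.75 = 0.9643 m³/s
w_7 = (22.4 − 15.9)/2 = 3.25 m; q_7 = 1.06 × 0.62 × 3.25 = 2.136 m³/s
w_8 = (22.4 − 17.4)/2 = 2.5 m; q_8 = 0.33 × 0.14 × 2.5 = 0.1155 m³/s
Q = Σ qᵢ = 9.040 m³/s

9.04 m³/s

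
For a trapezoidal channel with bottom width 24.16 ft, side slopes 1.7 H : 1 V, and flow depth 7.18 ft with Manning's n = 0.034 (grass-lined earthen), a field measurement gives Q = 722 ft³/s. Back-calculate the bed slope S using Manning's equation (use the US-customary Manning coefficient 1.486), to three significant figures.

A = (b + z·y)·y = (24.16 + 1.7×7.18)×7.18 = 261.1 ft²
P = b + 2y√(1+z²) = 24.16 + 2×7.18×√(1+1.7²) = 52.48 ft
R = A/P = 261.1/52.48 = 4.975 ft
S = (Q·n / (1.486·A·R^(2/3)))² = (722×0.034 / (1.486×261.1×2.914))² = 0.0004713

0.000471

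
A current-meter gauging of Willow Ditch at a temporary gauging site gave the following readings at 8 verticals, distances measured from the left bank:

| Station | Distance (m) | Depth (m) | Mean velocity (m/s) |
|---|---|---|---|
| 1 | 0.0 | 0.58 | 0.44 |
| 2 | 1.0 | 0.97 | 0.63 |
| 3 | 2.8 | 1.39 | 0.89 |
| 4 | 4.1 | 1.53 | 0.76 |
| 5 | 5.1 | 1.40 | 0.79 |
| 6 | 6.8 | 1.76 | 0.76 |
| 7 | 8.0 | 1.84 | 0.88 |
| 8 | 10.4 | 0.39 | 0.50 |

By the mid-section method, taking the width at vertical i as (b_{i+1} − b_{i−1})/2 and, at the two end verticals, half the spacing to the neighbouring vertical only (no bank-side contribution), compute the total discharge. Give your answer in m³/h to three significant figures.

w_1 = (1.0 − 0.0)/2 = 0.5 m; q_1 = 0.44 × 0.58 × 0.5 = 0.1276 m³/s
w_2 = (2.8 − 0.0)/2 = 1.4 m; q_2 = 0.63 × 0.97 × 1.4 = 0.8555 m³/s
w_3 = (4.1 − 1.0)/2 = 1.55 m; q_3 = 0.89 × 1.39 × 1.55 = 1.918 m³/s
w_4 = (5.1 − 2.8)/2 = 1.15 m; q_4 = 0.76 × 1.53 × 1.15 = 1.337 m³/s
w_5 = (6.8 − 4.1)/2 = 1.35 m; q_5 = 0.79 × 1.40 × 1.35 = 1.493 m³/s
w_6 = (8.0 − 5.1)/2 = 1.45 m; q_6 = 0.76 × 1.76 × 1.45 = 1.940 m³/s
w_7 = (10.4 − 6.8)/2 = 1.8 m; q_7 = 0.88 × 1.84 × 1.8 = 2.915 m³/s
w_8 = (10.4 − 8.0)/2 = 1.2 m; q_8 = 0.50 × 0.39 × 1.2 = 0.2340 m³/s
Q = Σ qᵢ = 10.82 m³/s
= 10.82 × 3600 = 38950 m³/h

38900 m³/h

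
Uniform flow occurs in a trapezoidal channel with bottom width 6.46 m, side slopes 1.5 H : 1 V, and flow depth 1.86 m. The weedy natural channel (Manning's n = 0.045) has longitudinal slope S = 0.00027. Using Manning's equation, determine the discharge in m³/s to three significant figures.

7.51 m³/s

A = (b + z·y)·y = (6.46 + 1.5×1.86)×1.86 = 17.21 m²
P = b + 2y√(1+z²) = 6.46 + 2×1.86×√(1+1.5²) = 13.17 m
R = A/P = 17.21/13.17 = 1.307 m
Q = (1/n)·A·R^(2/3)·S^(1/2) = (1/0.045) × 17.21 × 1.307^(2/3) × 0.00027^(1/2) = 7.509 m³/s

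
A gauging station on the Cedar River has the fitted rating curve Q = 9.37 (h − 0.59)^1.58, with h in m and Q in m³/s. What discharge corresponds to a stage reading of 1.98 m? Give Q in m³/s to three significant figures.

15.8 m³/s

Q = 9.37 × (1.98 − 0.59)^1.58 = 9.37 × 1.39^1.58 = 15.77 m³/s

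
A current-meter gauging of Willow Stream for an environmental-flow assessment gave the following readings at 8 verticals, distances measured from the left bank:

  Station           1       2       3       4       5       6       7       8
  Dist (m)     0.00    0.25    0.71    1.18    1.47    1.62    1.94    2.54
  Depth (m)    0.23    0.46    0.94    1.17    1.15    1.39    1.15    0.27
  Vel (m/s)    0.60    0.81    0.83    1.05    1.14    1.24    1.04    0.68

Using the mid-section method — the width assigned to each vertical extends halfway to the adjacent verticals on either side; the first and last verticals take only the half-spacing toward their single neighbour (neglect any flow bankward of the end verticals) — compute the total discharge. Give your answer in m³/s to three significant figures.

2.28 m³/s

w_1 = (0.25 − 0.00)/2 = 0.125 m; q_1 = 0.60 × 0.23 × 0.125 = 0.01725 m³/s
w_2 = (0.71 − 0.00)/2 = 0.355 m; q_2 = 0.81 × 0.46 × 0.355 = 0.1323 m³/s
w_3 = (1.18 − 0.25)/2 = 0.465 m; q_3 = 0.83 × 0.94 × 0.465 = 0.3628 m³/s
w_4 = (1.47 − 0.71)/2 = 0.38 m; q_4 = 1.05 × 1.17 × 0.38 = 0.4668 m³/s
w_5 = (1.62 − 1.18)/2 = 0.22 m; q_5 = 1.14 × 1.15 × 0.22 = 0.2884 m³/s
w_6 = (1.94 − 1.47)/2 = 0.235 m; q_6 = 1.24 × 1.39 × 0.235 = 0.4050 m³/s
w_7 = (2.54 − 1.62)/2 = 0.46 m; q_7 = 1.04 × 1.15 × 0.46 = 0.5502 m³/s
w_8 = (2.54 − 1.94)/2 = 0.3 m; q_8 = 0.68 × 0.27 × 0.3 = 0.05508 m³/s
Q = Σ qᵢ = 2.278 m³/s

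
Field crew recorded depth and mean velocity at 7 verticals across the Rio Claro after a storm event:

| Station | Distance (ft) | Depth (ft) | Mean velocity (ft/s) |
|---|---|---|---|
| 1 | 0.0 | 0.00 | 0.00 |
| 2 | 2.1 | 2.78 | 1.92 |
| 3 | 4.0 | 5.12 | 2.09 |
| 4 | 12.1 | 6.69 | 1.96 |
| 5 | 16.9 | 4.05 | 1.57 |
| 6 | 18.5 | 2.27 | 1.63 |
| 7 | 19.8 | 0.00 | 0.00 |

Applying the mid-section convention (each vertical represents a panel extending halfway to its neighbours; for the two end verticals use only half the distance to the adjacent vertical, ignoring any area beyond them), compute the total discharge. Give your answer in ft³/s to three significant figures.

174 ft³/s

w_2 = (4.0 − 0.0)/2 = 2 ft; q_2 = 1.92 × 2.78 × 2 = 10.68 ft³/s
w_3 = (12.1 − 2.1)/2 = 5 ft; q_3 = 2.09 × 5.12 × 5 = 53.50 ft³/s
w_4 = (16.9 − 4.0)/2 = 6.45 ft; q_4 = 1.96 × 6.69 × 6.45 = 84.57 ft³/s
w_5 = (18.5 − 12.1)/2 = 3.2 ft; q_5 = 1.57 × 4.05 × 3.2 = 20.35 ft³/s
w_6 = (19.8 − 16.9)/2 = 1.45 ft; q_6 = 1.63 × 2.27 × 1.45 = 5.365 ft³/s
Stations 1, 7 contribute zero (depth or velocity is 0).
Q = Σ qᵢ = 174.5 ft³/s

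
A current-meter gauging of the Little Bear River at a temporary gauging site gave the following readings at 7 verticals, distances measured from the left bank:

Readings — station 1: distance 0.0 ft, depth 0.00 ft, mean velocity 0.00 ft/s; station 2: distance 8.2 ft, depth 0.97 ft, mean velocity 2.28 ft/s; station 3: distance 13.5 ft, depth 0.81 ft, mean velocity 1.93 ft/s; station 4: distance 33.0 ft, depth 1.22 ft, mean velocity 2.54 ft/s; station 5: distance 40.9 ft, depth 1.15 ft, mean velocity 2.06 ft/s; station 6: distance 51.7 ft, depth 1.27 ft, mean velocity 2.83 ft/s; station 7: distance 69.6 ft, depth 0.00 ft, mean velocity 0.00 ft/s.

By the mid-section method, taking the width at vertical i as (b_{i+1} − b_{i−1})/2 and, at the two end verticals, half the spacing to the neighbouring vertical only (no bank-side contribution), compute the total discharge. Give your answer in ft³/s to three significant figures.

w_2 = (13.5 − 0.0)/2 = 6.75 ft; q_2 = 2.28 × 0.97 × 6.75 = 14.93 ft³/s
w_3 = (33.0 − 8.2)/2 = 12.4 ft; q_3 = 1.93 × 0.81 × 12.4 = 19.38 ft³/s
w_4 = (40.9 − 13.5)/2 = 13.7 ft; q_4 = 2.54 × 1.22 × 13.7 = 42.45 ft³/s
w_5 = (51.7 − 33.0)/2 = 9.35 ft; q_5 = 2.06 × 1.15 × 9.35 = 22.15 ft³/s
w_6 = (69.6 − 40.9)/2 = 14.35 ft; q_6 = 2.83 × 1.27 × 14.35 = 51.58 ft³/s
Stations 1, 7 contribute zero (depth or velocity is 0).
Q = Σ qᵢ = 150.5 ft³/s

150 ft³/s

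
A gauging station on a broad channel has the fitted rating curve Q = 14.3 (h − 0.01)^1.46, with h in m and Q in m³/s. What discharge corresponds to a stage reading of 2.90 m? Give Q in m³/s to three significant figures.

Q = 14.3 × (2.90 − 0.01)^1.46 = 14.3 × 2.89^1.46 = 67.34 m³/s

67.3 m³/s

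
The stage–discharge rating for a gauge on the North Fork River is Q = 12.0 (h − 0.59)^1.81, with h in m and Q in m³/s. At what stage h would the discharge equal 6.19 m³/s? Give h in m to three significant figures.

h − h₀ = (Q/C)^(1/b) = (6.19/12.0)^(1/1.81) = 0.6937 m
h = 0.59 + 0.6937 = 1.284 m

1.28 m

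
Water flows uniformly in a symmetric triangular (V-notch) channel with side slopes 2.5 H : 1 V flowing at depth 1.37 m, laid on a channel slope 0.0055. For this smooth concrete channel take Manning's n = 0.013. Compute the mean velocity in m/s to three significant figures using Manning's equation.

4.22 m/s

A = z·y² = 2.5×1.37² = 4.692 m²
P = 2y√(1+z²) = 2×1.37×√(1+2.5²) = 7.378 m
R = A/P = 4.692/7.378 = 0.6360 m
Q = (1/n)·A·R^(2/3)·S^(1/2) = (1/0.013) × 4.692 × 0.6360^(2/3) × 0.0055^(1/2) = 19.80 m³/s
V = Q/A = 19.80/4.692 = 4.219 m/s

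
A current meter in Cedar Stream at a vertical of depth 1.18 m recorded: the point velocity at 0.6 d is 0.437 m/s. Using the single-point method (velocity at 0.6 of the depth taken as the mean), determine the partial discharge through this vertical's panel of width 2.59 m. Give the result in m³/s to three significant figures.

v̄ = v₀.₆ = 0.437 m/s
q = v̄ × d × w = 0.4370 × 1.18 × 2.59 = 1.336 m³/s

1.34 m³/s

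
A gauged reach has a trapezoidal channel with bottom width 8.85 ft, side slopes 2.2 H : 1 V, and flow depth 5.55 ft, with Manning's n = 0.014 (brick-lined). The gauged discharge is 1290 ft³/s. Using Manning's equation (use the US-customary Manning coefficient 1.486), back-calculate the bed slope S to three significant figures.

0.00222

A = (b + z·y)·y = (8.85 + 2.2×5.55)×5.55 = 116.9 ft²
P = b + 2y√(1+z²) = 8.85 + 2×5.55×√(1+2.2²) = 35.67 ft
R = A/P = 116.9/35.67 = 3.276 ft
S = (Q·n / (1.486·A·R^(2/3)))² = (1290×0.014 / (1.486×116.9×2.206))² = 0.002222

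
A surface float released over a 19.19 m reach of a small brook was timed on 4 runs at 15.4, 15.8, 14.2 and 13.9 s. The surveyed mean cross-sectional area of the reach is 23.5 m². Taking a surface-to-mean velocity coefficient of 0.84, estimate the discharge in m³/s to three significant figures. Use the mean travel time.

t̄ = (15.4 + 15.8 + 14.2 + 13.9) / 4 = 14.825 s
v_surface = L / t̄ = 19.19 / 14.825 = 1.294 m/s
v_mean = 0.84 × 1.294 = 1.087 m/s
Q = A × v_mean = 23.5 × 1.087 = 25.55 m³/s

25.6 m³/s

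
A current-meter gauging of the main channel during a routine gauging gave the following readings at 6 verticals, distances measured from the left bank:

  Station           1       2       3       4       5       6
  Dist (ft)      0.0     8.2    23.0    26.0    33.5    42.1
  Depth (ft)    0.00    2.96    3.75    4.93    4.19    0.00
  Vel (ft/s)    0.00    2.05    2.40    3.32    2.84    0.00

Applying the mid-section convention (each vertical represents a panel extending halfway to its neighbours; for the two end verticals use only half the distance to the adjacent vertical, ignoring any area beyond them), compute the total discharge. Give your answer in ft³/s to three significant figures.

332 ft³/s

w_2 = (23.0 − 0.0)/2 = 11.5 ft; q_2 = 2.05 × 2.96 × 11.5 = 69.78 ft³/s
w_3 = (26.0 − 8.2)/2 = 8.9 ft; q_3 = 2.40 × 3.75 × 8.9 = 80.10 ft³/s
w_4 = (33.5 − 23.0)/2 = 5.25 ft; q_4 = 3.32 × 4.93 × 5.25 = 85.93 ft³/s
w_5 = (42.1 − 26.0)/2 = 8.05 ft; q_5 = 2.84 × 4.19 × 8.05 = 95.79 ft³/s
Stations 1, 6 contribute zero (depth or velocity is 0).
Q = Σ qᵢ = 331.6 ft³/s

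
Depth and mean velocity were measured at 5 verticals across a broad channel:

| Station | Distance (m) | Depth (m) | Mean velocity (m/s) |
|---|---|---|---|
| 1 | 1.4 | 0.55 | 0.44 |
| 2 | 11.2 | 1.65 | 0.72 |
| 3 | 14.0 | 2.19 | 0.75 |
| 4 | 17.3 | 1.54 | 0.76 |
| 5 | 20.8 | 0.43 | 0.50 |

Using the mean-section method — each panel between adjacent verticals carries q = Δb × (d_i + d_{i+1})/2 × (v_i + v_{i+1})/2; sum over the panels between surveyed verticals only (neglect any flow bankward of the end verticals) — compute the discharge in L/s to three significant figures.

Panel 1-2: Δb = 9.8 m, d̄ = (0.55+1.65)/2 = 1.1, v̄ = (0.44+0.72)/2 = 0.58 → q = 9.8×1.1×0.58 = 6.252 m³/s
Panel 2-3: Δb = 2.8 m, d̄ = (1.65+2.19)/2 = 1.92, v̄ = (0.72+0.75)/2 = 0.735 → q = 2.8×1.92×0.735 = 3.951 m³/s
Panel 3-4: Δb = 3.3 m, d̄ = (2.19+1.54)/2 = 1.865, v̄ = (0.75+0.76)/2 = 0.755 → q = 3.3×1.865×0.755 = 4.647 m³/s
Panel 4-5: Δb = 3.5 m, d̄ = (1.54+0.43)/2 = 0.985, v̄ = (0.76+0.50)/2 = 0.63 → q = 3.5×0.985×0.63 = 2.172 m³/s
Q = Σ q = 17.02 m³/s
= 17.02 × 1000 = 17020 L/s

17000 L/s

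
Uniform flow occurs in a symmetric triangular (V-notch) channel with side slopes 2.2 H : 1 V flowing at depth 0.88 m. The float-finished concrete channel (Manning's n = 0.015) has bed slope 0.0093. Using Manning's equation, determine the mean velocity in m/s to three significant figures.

A = z·y² = 2.2×0.88² = 1.704 m²
P = 2y√(1+z²) = 2×0.88×√(1+2.2²) = 4.253 m
R = A/P = 1.704/4.253 = 0.4006 m
Q = (1/n)·A·R^(2/3)·S^(1/2) = (1/0.015) × 1.704 × 0.4006^(2/3) × 0.0093^(1/2) = 5.952 m³/s
V = Q/A = 5.952/1.704 = 3.494 m/s

3.49 m/s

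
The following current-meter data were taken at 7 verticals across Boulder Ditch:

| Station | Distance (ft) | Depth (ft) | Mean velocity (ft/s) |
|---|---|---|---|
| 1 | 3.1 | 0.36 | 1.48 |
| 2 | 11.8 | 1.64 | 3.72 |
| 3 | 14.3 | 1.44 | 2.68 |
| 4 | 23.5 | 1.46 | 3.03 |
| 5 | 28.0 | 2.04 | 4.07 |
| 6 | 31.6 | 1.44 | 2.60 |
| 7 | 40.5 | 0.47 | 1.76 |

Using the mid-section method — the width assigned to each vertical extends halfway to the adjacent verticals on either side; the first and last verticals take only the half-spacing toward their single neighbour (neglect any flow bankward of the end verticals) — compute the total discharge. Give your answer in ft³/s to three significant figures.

w_1 = (11.8 − 3.1)/2 = 4.35 ft; q_1 = 1.48 × 0.36 × 4.35 = 2.318 ft³/s
w_2 = (14.3 − 3.1)/2 = 5.6 ft; q_2 = 3.72 × 1.64 × 5.6 = 34.16 ft³/s
w_3 = (23.5 − 11.8)/2 = 5.85 ft; q_3 = 2.68 × 1.44 × 5.85 = 22.58 ft³/s
w_4 = (28.0 − 14.3)/2 = 6.85 ft; q_4 = 3.03 × 1.46 × 6.85 = 30.30 ft³/s
w_5 = (31.6 − 23.5)/2 = 4.05 ft; q_5 = 4.07 × 2.04 × 4.05 = 33.63 ft³/s
w_6 = (40.5 − 28.0)/2 = 6.25 ft; q_6 = 2.60 × 1.44 × 6.25 = 23.40 ft³/s
w_7 = (40.5 − 31.6)/2 = 4.45 ft; q_7 = 1.76 × 0.47 × 4.45 = 3.681 ft³/s
Q = Σ qᵢ = 150.1 ft³/s

150 ft³/s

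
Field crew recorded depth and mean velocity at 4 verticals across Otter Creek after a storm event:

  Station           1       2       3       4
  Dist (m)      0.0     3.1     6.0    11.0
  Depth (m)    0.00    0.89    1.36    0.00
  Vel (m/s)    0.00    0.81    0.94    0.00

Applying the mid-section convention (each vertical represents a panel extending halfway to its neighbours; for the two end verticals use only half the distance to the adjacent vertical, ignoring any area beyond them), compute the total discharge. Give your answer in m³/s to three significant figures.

7.21 m³/s

w_2 = (6.0 − 0.0)/2 = 3 m; q_2 = 0.81 × 0.89 × 3 = 2.163 m³/s
w_3 = (11.0 − 3.1)/2 = 3.95 m; q_3 = 0.94 × 1.36 × 3.95 = 5.050 m³/s
Stations 1, 4 contribute zero (depth or velocity is 0).
Q = Σ qᵢ = 7.212 m³/s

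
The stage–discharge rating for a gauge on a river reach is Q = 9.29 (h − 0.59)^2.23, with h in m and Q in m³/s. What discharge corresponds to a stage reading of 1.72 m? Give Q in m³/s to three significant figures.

Q = 9.29 × (1.72 − 0.59)^2.23 = 9.29 × 1.13^2.23 = 12.20 m³/s

12.2 m³/s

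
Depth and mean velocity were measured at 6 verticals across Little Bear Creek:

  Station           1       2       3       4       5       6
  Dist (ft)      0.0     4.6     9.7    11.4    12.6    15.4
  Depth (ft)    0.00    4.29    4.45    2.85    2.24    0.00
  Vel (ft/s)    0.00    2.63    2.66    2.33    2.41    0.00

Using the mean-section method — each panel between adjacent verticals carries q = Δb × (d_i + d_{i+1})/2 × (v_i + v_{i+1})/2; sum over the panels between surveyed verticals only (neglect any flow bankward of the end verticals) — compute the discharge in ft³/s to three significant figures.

98.4 ft³/s

Panel 1-2: Δb = 4.6 ft, d̄ = (0.00+4.29)/2 = 2.145, v̄ = (0.00+2.63)/2 = 1.315 → q = 4.6×2.145×1.315 = 12.98 ft³/s
Panel 2-3: Δb = 5.1 ft, d̄ = (4.29+4.45)/2 = 4.37, v̄ = (2.63+2.66)/2 = 2.645 → q = 5.1×4.37×2.645 = 58.95 ft³/s
Panel 3-4: Δb = 1.7 ft, d̄ = (4.45+2.85)/2 = 3.65, v̄ = (2.66+2.33)/2 = 2.495 → q = 1.7×3.65×2.495 = 15.48 ft³/s
Panel 4-5: Δb = 1.2 ft, d̄ = (2.85+2.24)/2 = 2.545, v̄ = (2.33+2.41)/2 = 2.37 → q = 1.2×2.545×2.37 = 7.238 ft³/s
Panel 5-6: Δb = 2.8 ft, d̄ = (2.24+0.00)/2 = 1.12, v̄ = (2.41+0.00)/2 = 1.205 → q = 2.8×1.12×1.205 = 3.779 ft³/s
Q = Σ q = 98.42 ft³/s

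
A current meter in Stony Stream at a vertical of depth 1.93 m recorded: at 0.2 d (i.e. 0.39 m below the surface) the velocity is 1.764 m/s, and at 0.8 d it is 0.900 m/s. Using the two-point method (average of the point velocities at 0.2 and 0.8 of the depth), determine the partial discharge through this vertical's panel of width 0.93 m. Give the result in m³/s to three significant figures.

2.39 m³/s

v̄ = (1.764 + 0.900) / 2 = 1.332 m/s
q = v̄ × d × w = 1.332 × 1.93 × 0.93 = 2.391 m³/s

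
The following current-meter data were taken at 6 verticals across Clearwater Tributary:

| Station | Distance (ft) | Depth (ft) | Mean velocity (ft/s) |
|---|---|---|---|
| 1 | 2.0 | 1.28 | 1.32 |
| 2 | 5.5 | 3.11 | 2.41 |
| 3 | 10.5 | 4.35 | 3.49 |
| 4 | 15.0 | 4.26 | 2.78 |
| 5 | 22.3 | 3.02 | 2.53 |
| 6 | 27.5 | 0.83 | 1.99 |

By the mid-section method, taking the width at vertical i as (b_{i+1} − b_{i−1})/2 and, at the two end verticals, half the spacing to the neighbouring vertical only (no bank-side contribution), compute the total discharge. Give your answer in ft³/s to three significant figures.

229 ft³/s

w_1 = (5.5 − 2.0)/2 = 1.75 ft; q_1 = 1.32 × 1.28 × 1.75 = 2.957 ft³/s
w_2 = (10.5 − 2.0)/2 = 4.25 ft; q_2 = 2.41 × 3.11 × 4.25 = 31.85 ft³/s
w_3 = (15.0 − 5.5)/2 = 4.75 ft; q_3 = 3.49 × 4.35 × 4.75 = 72.11 ft³/s
w_4 = (22.3 − 10.5)/2 = 5.9 ft; q_4 = 2.78 × 4.26 × 5.9 = 69.87 ft³/s
w_5 = (27.5 − 15.0)/2 = 6.25 ft; q_5 = 2.53 × 3.02 × 6.25 = 47.75 ft³/s
w_6 = (27.5 − 22.3)/2 = 2.6 ft; q_6 = 1.99 × 0.83 × 2.6 = 4.294 ft³/s
Q = Σ qᵢ = 228.8 ft³/s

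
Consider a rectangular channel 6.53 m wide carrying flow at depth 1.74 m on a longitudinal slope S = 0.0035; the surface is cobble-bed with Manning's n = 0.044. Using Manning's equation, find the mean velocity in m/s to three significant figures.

A = b·y = 6.53 × 1.74 = 11.36 m²
P = b + 2y = 6.53 + 2×1.74 = 10.01 m
R = A/P = 11.36/10.01 = 1.135 m
Q = (1/n)·A·R^(2/3)·S^(1/2) = (1/0.044) × 11.36 × 1.135^(2/3) × 0.0035^(1/2) = 16.62 m³/s
V = Q/A = 16.62/11.36 = 1.463 m/s

1.46 m/s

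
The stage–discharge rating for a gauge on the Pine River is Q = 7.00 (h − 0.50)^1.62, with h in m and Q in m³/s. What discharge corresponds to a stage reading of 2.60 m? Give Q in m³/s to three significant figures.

Q = 7.00 × (2.60 − 0.50)^1.62 = 7.00 × 2.1^1.62 = 23.29 m³/s

23.3 m³/s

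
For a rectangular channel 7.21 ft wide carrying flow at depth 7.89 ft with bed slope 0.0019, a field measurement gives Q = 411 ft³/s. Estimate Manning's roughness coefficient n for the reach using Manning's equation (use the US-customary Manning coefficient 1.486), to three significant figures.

A = b·y = 7.21 × 7.89 = 56.89 ft²
P = b + 2y = 7.21 + 2×7.89 = 22.99 ft
R = A/P = 56.89/22.99 = 2.474 ft
n = (1.486/Q)·A·R^(2/3)·S^(1/2) = (1.486/411) × 56.89 × 1.829 × 0.04359 = 0.01640

0.0164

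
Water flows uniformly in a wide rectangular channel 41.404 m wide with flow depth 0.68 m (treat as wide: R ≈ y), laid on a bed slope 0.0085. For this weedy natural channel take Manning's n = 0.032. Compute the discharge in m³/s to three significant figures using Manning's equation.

62.7 m³/s

A = b·y = 41.404 × 0.68 = 28.15 m²
Wide channel: R ≈ y = 0.68 m
Q = (1/n)·A·R^(2/3)·S^(1/2) = (1/0.032) × 28.15 × 0.6800^(2/3) × 0.0085^(1/2) = 62.73 m³/s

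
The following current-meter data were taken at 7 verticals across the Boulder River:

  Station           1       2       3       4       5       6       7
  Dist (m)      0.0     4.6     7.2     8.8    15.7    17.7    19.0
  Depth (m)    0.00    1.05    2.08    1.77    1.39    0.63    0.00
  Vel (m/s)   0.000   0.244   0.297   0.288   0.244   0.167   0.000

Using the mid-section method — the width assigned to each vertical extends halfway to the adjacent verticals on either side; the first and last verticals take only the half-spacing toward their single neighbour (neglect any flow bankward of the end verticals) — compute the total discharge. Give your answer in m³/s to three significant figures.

w_2 = (7.2 − 0.0)/2 = 3.6 m; q_2 = 0.244 × 1.05 × 3.6 = 0.9223 m³/s
w_3 = (8.8 − 4.6)/2 = 2.1 m; q_3 = 0.297 × 2.08 × 2.1 = 1.297 m³/s
w_4 = (15.7 − 7.2)/2 = 4.25 m; q_4 = 0.288 × 1.77 × 4.25 = 2.166 m³/s
w_5 = (17.7 − 8.8)/2 = 4.45 m; q_5 = 0.244 × 1.39 × 4.45 = 1.509 m³/s
w_6 = (19.0 − 15.7)/2 = 1.65 m; q_6 = 0.167 × 0.63 × 1.65 = 0.1736 m³/s
Stations 1, 7 contribute zero (depth or velocity is 0).
Q = Σ qᵢ = 6.069 m³/s

6.07 m³/s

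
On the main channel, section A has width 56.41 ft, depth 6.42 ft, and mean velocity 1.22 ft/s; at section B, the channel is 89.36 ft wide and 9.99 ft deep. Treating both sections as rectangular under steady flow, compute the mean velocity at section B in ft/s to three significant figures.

Q = A₁V₁ = (56.41×6.42) × 1.22 = 441.8 ft³/s
A₂ = 89.36 × 9.99 = 892.7 ft²
V₂ = Q/A₂ = 441.8/892.7 = 0.4949 ft/s

0.495 ft/s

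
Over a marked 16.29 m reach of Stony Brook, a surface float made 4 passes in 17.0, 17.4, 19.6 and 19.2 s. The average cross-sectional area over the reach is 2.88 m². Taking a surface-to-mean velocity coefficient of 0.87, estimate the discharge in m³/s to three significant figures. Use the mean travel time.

t̄ = (17.0 + 17.4 + 19.6 + 19.2) / 4 = 18.3 s
v_surface = L / t̄ = 16.29 / 18.3 = 0.8902 m/s
v_mean = 0.87 × 0.8902 = 0.7744 m/s
Q = A × v_mean = 2.88 × 0.7744 = 2.230 m³/s

2.23 m³/s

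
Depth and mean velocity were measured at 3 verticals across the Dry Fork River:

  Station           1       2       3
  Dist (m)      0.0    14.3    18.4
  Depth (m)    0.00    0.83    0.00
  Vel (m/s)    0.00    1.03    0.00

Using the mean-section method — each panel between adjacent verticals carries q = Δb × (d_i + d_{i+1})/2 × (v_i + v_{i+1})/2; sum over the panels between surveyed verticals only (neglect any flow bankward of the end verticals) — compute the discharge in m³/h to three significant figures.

Panel 1-2: Δb = 14.3 m, d̄ = (0.00+0.83)/2 = 0.415, v̄ = (0.00+1.03)/2 = 0.515 → q = 14.3×0.415×0.515 = 3.056 m³/s
Panel 2-3: Δb = 4.1 m, d̄ = (0.83+0.00)/2 = 0.415, v̄ = (1.03+0.00)/2 = 0.515 → q = 4.1×0.415×0.515 = 0.8763 m³/s
Q = Σ q = 3.933 m³/s
= 3.933 × 3600 = 14160 m³/h

14200 m³/h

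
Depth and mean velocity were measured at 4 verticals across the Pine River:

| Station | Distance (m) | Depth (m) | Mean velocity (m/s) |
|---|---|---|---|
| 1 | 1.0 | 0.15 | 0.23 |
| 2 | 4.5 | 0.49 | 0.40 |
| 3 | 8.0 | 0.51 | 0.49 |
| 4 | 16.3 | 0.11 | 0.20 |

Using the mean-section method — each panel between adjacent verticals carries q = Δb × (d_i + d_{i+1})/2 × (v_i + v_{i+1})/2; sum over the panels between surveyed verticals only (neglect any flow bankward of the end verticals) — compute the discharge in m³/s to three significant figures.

Panel 1-2: Δb = 3.5 m, d̄ = (0.15+0.49)/2 = 0.32, v̄ = (0.23+0.40)/2 = 0.315 → q = 3.5×0.32×0.315 = 0.3528 m³/s
Panel 2-3: Δb = 3.5 m, d̄ = (0.49+0.51)/2 = 0.5, v̄ = (0.40+0.49)/2 = 0.445 → q = 3.5×0.5×0.445 = 0.7788 m³/s
Panel 3-4: Δb = 8.3 m, d̄ = (0.51+0.11)/2 = 0.31, v̄ = (0.49+0.20)/2 = 0.345 → q = 8.3×0.31×0.345 = 0.8877 m³/s
Q = Σ q = 2.019 m³/s

2.02 m³/s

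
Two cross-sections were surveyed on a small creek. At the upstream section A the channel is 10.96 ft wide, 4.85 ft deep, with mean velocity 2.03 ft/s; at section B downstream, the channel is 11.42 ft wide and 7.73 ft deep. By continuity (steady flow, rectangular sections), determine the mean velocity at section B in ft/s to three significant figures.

1.22 ft/s

Q = A₁V₁ = (10.96×4.85) × 2.03 = 107.9 ft³/s
A₂ = 11.42 × 7.73 = 88.28 ft²
V₂ = Q/A₂ = 107.9/88.28 = 1.222 ft/s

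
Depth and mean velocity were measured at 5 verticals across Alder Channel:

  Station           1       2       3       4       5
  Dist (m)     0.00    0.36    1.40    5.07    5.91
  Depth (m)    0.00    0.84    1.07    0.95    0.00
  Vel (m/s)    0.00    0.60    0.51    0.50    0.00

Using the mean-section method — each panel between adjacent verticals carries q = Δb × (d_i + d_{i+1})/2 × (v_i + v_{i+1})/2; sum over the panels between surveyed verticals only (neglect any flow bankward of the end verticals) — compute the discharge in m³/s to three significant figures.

2.57 m³/s

Panel 1-2: Δb = 0.36 m, d̄ = (0.00+0.84)/2 = 0.42, v̄ = (0.00+0.60)/2 = 0.3 → q = 0.36×0.42×0.3 = 0.04536 m³/s
Panel 2-3: Δb = 1.04 m, d̄ = (0.84+1.07)/2 = 0.955, v̄ = (0.60+0.51)/2 = 0.555 → q = 1.04×0.955×0.555 = 0.5512 m³/s
Panel 3-4: Δb = 3.67 m, d̄ = (1.07+0.95)/2 = 1.01, v̄ = (0.51+0.50)/2 = 0.505 → q = 3.67×1.01×0.505 = 1.872 m³/s
Panel 4-5: Δb = 0.84 m, d̄ = (0.95+0.00)/2 = 0.475, v̄ = (0.50+0.00)/2 = 0.25 → q = 0.84×0.475×0.25 = 0.09975 m³/s
Q = Σ q = 2.568 m³/s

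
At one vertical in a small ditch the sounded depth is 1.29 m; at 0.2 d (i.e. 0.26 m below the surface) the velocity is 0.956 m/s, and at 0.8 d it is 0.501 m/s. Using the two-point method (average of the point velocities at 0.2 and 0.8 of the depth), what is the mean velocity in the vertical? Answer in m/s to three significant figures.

v̄ = (0.956 + 0.501) / 2 = 0.7285 m/s

0.729 m/s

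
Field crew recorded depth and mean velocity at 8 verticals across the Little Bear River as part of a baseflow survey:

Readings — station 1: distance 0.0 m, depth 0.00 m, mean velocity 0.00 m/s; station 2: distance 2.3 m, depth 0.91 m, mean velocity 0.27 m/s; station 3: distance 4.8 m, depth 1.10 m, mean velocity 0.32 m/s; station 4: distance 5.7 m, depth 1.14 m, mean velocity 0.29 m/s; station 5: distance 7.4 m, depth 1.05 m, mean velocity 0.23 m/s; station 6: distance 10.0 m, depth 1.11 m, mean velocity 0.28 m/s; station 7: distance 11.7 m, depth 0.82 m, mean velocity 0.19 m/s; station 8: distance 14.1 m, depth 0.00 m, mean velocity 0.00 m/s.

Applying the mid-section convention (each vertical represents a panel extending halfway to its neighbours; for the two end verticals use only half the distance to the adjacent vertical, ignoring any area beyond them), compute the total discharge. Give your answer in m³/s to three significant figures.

w_2 = (4.8 − 0.0)/2 = 2.4 m; q_2 = 0.27 × 0.91 × 2.4 = 0.5897 m³/s
w_3 = (5.7 − 2.3)/2 = 1.7 m; q_3 = 0.32 × 1.10 × 1.7 = 0.5984 m³/s
w_4 = (7.4 − 4.8)/2 = 1.3 m; q_4 = 0.29 × 1.14 × 1.3 = 0.4298 m³/s
w_5 = (10.0 − 5.7)/2 = 2.15 m; q_5 = 0.23 × 1.05 × 2.15 = 0.5192 m³/s
w_6 = (11.7 − 7.4)/2 = 2.15 m; q_6 = 0.28 × 1.11 × 2.15 = 0.6682 m³/s
w_7 = (14.1 − 10.0)/2 = 2.05 m; q_7 = 0.19 × 0.82 × 2.05 = 0.3194 m³/s
Stations 1, 8 contribute zero (depth or velocity is 0).
Q = Σ qᵢ = 3.125 m³/s

3.12 m³/s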